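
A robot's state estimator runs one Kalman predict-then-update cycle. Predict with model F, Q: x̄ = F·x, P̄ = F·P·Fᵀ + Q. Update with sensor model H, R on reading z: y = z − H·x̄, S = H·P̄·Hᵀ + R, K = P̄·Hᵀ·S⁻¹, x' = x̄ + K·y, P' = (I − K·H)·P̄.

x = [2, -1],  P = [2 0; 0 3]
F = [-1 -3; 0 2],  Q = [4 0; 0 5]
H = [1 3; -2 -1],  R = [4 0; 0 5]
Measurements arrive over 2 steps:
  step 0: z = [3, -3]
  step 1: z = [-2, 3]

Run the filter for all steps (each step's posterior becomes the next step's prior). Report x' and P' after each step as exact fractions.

step 0: x̄ = F·x = [1, -2]
step 0: P̄ = F·P·Fᵀ + Q = [33 -18; -18 17]
step 0: y = z − H·x̄ = [8, -3]
step 0: S = H·P̄·Hᵀ + R = [82 9; 9 82]
step 0: K = P̄·Hᵀ·S⁻¹ = [-1290/6643 -3747/6643; 195/511 97/511]
step 0: x' = x̄ + K·y = [7564/6643, 247/511]
step 0: P' = (I − K·H)·P̄ = [12273/6643 -447/511; -447/511 409/511]
step 1: x̄ = F·x = [-17197/6643, 494/511]
step 1: P̄ = F·P·Fᵀ + Q = [51832/6643 -1560/511; -1560/511 4191/511]
step 1: y = z − H·x̄ = [-15355/6643, -1149/949]
step 1: S = H·P̄·Hᵀ + R = [447071/6643 -17879/949; -17879/949 30558/949]
step 1: K = P̄·Hᵀ·S⁻¹ = [-1861000/12037919 -5781416/12037919; 4347765/12037919 1760268/12037919]
step 1: x' = x̄ + K·y = [-19861585/12037919, -543467/12037919]
step 1: P' = (I − K·H)·P̄ = [18833048/12037919 -8759016/12037919; -8759016/12037919 8716692/12037919]

step 0: x' = [7564/6643, 247/511], P' = [12273/6643 -447/511; -447/511 409/511]
step 1: x' = [-19861585/12037919, -543467/12037919], P' = [18833048/12037919 -8759016/12037919; -8759016/12037919 8716692/12037919]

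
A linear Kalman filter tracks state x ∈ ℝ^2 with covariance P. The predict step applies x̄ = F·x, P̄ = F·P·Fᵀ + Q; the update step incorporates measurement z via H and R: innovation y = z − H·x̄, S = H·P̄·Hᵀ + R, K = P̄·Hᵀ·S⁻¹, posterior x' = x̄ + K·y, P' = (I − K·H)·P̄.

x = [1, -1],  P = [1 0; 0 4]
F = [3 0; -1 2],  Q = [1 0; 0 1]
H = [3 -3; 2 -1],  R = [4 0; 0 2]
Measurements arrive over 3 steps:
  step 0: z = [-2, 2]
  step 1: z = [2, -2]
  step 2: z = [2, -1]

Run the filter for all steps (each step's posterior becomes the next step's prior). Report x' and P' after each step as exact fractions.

step 0: x̄ = F·x = [3, -3]
step 0: P̄ = F·P·Fᵀ + Q = [10 -3; -3 18]
step 0: y = z − H·x̄ = [-20, -7]
step 0: S = H·P̄·Hᵀ + R = [310 141; 141 72]
step 0: K = P̄·Hᵀ·S⁻¹ = [-145/813 1631/2439; -128/271 481/813]
step 0: x' = x̄ + K·y = [4600/2439, 1874/813]
step 0: P' = (I − K·H)·P̄ = [3842/2439 1474/813; 1474/813 662/271]
step 1: x̄ = F·x = [4600/813, 6644/2439]
step 1: P̄ = F·P·Fᵀ + Q = [4113/271 5002/813; 5002/813 12425/2439]
step 1: y = z − H·x̄ = [-5530/813, -25834/2439]
step 1: S = H·P̄·Hᵀ + R = [20514/271 41441/813; 41441/813 105347/2439]
step 1: K = P̄·Hᵀ·S⁻¹ = [-156687/1637387 1102371/1637387; -562020/1637387 936607/1637387]
step 1: x' = x̄ + K·y = [-1346156/1637387, -1637390/1637387]
step 1: P' = (I − K·H)·P̄ = [2413658/1637387 2622574/1637387; 2622574/1637387 3371934/1637387]
step 2: x̄ = F·x = [-4038468/1637387, -1928624/1637387]
step 2: P̄ = F·P·Fᵀ + Q = [23360309/1637387 8494470/1637387; 8494470/1637387 7048485/1637387]
step 2: y = z − H·x̄ = [9604306/1637387, 4510925/1637387]
step 2: S = H·P̄·Hᵀ + R = [127328234/1637387 84857079/1637387; 84857079/1637387 69786615/1637387]
step 2: K = P̄·Hᵀ·S⁻¹ = [-26760017/343043029 661329847/1029129087; -110091420/343043029 182729025/343043029]
step 2: x' = x̄ + K·y = [-169602083/147018441, -78057799/49006147]
step 2: P' = (I − K·H)·P̄ = [1429699762/1029129087 512246610/343043029; 512246610/343043029 659035170/343043029]

step 0: x' = [4600/2439, 1874/813], P' = [3842/2439 1474/813; 1474/813 662/271]
step 1: x' = [-1346156/1637387, -1637390/1637387], P' = [2413658/1637387 2622574/1637387; 2622574/1637387 3371934/1637387]
step 2: x' = [-169602083/147018441, -78057799/49006147], P' = [1429699762/1029129087 512246610/343043029; 512246610/343043029 659035170/343043029]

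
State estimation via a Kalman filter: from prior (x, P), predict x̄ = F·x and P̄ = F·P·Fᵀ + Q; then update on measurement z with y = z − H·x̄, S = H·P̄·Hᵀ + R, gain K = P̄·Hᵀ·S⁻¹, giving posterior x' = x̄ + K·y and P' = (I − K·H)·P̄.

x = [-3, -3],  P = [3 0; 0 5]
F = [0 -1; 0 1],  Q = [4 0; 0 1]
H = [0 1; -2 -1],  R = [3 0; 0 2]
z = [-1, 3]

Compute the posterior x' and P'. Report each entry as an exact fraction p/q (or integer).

x' = [-59/100, -34/25]
P' = [199/200 -51/50; -51/50 48/25]

x̄ = F·x = [3, -3]
P̄ = F·P·Fᵀ + Q = [9 -5; -5 6]
y = z − H·x̄ = [2, 6]
S = H·P̄·Hᵀ + R = [9 4; 4 24]
K = P̄·Hᵀ·S⁻¹ = [-17/50 -97/200; 16/25 3/50]
x' = x̄ + K·y = [-59/100, -34/25]
P' = (I − K·H)·P̄ = [199/200 -51/50; -51/50 48/25]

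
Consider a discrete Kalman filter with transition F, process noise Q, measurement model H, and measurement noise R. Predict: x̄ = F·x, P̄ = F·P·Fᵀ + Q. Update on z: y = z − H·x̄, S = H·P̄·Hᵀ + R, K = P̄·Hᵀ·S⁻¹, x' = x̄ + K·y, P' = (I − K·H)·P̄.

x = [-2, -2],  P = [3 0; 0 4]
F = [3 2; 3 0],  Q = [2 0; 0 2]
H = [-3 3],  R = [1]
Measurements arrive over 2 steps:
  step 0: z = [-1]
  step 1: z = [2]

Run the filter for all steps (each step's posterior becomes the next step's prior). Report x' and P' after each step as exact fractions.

step 0: x' = [-1108/181, -1164/181], P' = [5229/181 5211/181; 5211/181 5213/181]
step 1: x' = [-61860/38873, -177516/194365], P' = [703811/38873 693315/38873; 693315/38873 3435671/194365]

step 0: x̄ = F·x = [-10, -6]
step 0: P̄ = F·P·Fᵀ + Q = [45 27; 27 29]
step 0: y = z − H·x̄ = [-13]
step 0: S = H·P̄·Hᵀ + R = [181]
step 0: K = P̄·Hᵀ·S⁻¹ = [-54/181; 6/181]
step 0: x' = x̄ + K·y = [-1108/181, -1164/181]
step 0: P' = (I − K·H)·P̄ = [5229/181 5211/181; 5211/181 5213/181]
step 1: x̄ = F·x = [-5652/181, -3324/181]
step 1: P̄ = F·P·Fᵀ + Q = [130807/181 78327/181; 78327/181 47423/181]
step 1: y = z − H·x̄ = [-6622/181]
step 1: S = H·P̄·Hᵀ + R = [194365/181]
step 1: K = P̄·Hᵀ·S⁻¹ = [-31488/38873; -92712/194365]
step 1: x' = x̄ + K·y = [-61860/38873, -177516/194365]
step 1: P' = (I − K·H)·P̄ = [703811/38873 693315/38873; 693315/38873 3435671/194365]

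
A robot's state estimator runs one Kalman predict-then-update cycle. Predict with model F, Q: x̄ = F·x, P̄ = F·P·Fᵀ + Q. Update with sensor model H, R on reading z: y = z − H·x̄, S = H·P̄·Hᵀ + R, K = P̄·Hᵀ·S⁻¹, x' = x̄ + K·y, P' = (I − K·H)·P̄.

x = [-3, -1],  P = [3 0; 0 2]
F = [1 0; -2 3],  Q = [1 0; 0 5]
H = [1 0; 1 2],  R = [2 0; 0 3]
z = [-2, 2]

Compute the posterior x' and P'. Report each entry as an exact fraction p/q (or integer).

x' = [-789/337, 730/337]
P' = [428/337 -226/337; -226/337 365/337]

x̄ = F·x = [-3, 3]
P̄ = F·P·Fᵀ + Q = [4 -6; -6 35]
y = z − H·x̄ = [1, -1]
S = H·P̄·Hᵀ + R = [6 -8; -8 123]
K = P̄·Hᵀ·S⁻¹ = [214/337 -8/337; -113/337 168/337]
x' = x̄ + K·y = [-789/337, 730/337]
P' = (I − K·H)·P̄ = [428/337 -226/337; -226/337 365/337]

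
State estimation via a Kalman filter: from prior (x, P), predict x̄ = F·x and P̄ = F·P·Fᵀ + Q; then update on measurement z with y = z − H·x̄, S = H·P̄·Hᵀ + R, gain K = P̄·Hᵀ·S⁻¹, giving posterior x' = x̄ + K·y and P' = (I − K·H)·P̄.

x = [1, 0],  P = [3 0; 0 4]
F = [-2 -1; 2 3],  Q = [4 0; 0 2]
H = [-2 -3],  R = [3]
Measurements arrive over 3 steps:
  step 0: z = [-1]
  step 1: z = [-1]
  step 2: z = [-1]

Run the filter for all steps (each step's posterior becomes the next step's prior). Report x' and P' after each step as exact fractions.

step 0: x̄ = F·x = [-2, 2]
step 0: P̄ = F·P·Fᵀ + Q = [20 -24; -24 50]
step 0: y = z − H·x̄ = [1]
step 0: S = H·P̄·Hᵀ + R = [245]
step 0: K = P̄·Hᵀ·S⁻¹ = [32/245; -102/245]
step 0: x' = x̄ + K·y = [-458/245, 388/245]
step 0: P' = (I − K·H)·P̄ = [3876/245 -2616/245; -2616/245 1846/245]
step 1: x̄ = F·x = [528/245, 248/245]
step 1: P̄ = F·P·Fᵀ + Q = [7866/245 -114/245; -114/245 1216/245]
step 1: y = z − H·x̄ = [311/49]
step 1: S = H·P̄·Hᵀ + R = [8355/49]
step 1: K = P̄·Hᵀ·S⁻¹ = [-1026/2785; -228/2785]
step 1: x' = x̄ + K·y = [-102/557, 1372/2785]
step 1: P' = (I − K·H)·P̄ = [24966/2785 -15618/2785; -15618/2785 2128/557]
step 2: x̄ = F·x = [-352/2785, 3096/2785]
step 2: P̄ = F·P·Fᵀ + Q = [59172/2785 -1368/557; -1368/557 13778/2785]
step 2: y = z − H·x̄ = [5799/2785]
step 2: S = H·P̄·Hᵀ + R = [57393/557]
step 2: K = P̄·Hᵀ·S⁻¹ = [-32608/95655; -9218/95655]
step 2: x' = x̄ + K·y = [-133312/159425, 145238/159425]
step 2: P' = (I − K·H)·P̄ = [1478308/159425 -931192/159425; -931192/159425 636158/159425]

step 0: x' = [-458/245, 388/245], P' = [3876/245 -2616/245; -2616/245 1846/245]
step 1: x' = [-102/557, 1372/2785], P' = [24966/2785 -15618/2785; -15618/2785 2128/557]
step 2: x' = [-133312/159425, 145238/159425], P' = [1478308/159425 -931192/159425; -931192/159425 636158/159425]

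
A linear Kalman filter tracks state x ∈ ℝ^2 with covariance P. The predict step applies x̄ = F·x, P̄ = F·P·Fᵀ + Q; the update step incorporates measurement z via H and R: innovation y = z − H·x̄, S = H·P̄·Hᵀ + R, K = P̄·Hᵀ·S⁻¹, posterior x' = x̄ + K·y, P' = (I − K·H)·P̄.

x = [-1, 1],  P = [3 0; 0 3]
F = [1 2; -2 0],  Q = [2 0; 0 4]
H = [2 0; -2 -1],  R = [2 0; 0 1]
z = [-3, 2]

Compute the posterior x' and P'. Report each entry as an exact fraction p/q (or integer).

x̄ = F·x = [1, 2]
P̄ = F·P·Fᵀ + Q = [17 -6; -6 16]
y = z − H·x̄ = [-5, 6]
S = H·P̄·Hᵀ + R = [70 -56; -56 61]
K = P̄·Hᵀ·S⁻¹ = [253/567 -4/81; -478/567 -68/81]
x' = x̄ + K·y = [-866/567, 668/567]
P' = (I − K·H)·P̄ = [253/567 -478/567; -478/567 1432/567]

x' = [-866/567, 668/567]
P' = [253/567 -478/567; -478/567 1432/567]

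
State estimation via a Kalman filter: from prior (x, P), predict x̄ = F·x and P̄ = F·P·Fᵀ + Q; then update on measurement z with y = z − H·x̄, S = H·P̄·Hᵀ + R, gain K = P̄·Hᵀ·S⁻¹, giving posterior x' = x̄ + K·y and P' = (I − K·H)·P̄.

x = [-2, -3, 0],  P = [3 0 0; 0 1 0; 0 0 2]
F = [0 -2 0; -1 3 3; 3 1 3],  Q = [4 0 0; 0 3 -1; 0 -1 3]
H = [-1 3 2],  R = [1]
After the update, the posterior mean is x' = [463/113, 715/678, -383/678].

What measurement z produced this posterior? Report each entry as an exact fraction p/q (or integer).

x̄ = F·x = [6, -7, -9]
P̄ = F·P·Fᵀ + Q = [8 -6 -2; -6 33 11; -2 11 49]
S = H·P̄·Hᵀ + R = [678]
K = P̄·Hᵀ·S⁻¹ = [-5/113; 127/678; 133/678]
x' − x̄ = [-215/113, 5461/678, 5719/678] = K·y
y = (KᵀK)⁻¹·Kᵀ·(x' − x̄) = [43]
z = y + H·x̄ = [43] + [-45] = [-2]

z = [-2]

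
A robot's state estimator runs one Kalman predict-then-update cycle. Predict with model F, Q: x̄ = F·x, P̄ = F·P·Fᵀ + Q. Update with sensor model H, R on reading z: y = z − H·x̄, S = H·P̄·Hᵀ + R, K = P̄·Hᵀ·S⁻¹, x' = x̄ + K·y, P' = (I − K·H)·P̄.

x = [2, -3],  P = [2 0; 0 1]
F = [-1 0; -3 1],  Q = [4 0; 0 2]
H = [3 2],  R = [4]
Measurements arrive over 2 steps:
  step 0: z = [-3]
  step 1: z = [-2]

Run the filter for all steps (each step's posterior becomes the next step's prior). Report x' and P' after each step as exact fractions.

step 0: x' = [101/107, -333/107], P' = [192/107 -258/107; -258/107 447/107]
step 1: x' = [1241/2647, -14206/7941], P' = [5644/2647 -7878/2647; -7878/2647 40639/7941]

step 0: x̄ = F·x = [-2, -9]
step 0: P̄ = F·P·Fᵀ + Q = [6 6; 6 21]
step 0: y = z − H·x̄ = [21]
step 0: S = H·P̄·Hᵀ + R = [214]
step 0: K = P̄·Hᵀ·S⁻¹ = [15/107; 30/107]
step 0: x' = x̄ + K·y = [101/107, -333/107]
step 0: P' = (I − K·H)·P̄ = [192/107 -258/107; -258/107 447/107]
step 1: x̄ = F·x = [-101/107, -636/107]
step 1: P̄ = F·P·Fᵀ + Q = [620/107 834/107; 834/107 3937/107]
step 1: y = z − H·x̄ = [1361/107]
step 1: S = H·P̄·Hᵀ + R = [31764/107]
step 1: K = P̄·Hᵀ·S⁻¹ = [294/2647; 2594/7941]
step 1: x' = x̄ + K·y = [1241/2647, -14206/7941]
step 1: P' = (I − K·H)·P̄ = [5644/2647 -7878/2647; -7878/2647 40639/7941]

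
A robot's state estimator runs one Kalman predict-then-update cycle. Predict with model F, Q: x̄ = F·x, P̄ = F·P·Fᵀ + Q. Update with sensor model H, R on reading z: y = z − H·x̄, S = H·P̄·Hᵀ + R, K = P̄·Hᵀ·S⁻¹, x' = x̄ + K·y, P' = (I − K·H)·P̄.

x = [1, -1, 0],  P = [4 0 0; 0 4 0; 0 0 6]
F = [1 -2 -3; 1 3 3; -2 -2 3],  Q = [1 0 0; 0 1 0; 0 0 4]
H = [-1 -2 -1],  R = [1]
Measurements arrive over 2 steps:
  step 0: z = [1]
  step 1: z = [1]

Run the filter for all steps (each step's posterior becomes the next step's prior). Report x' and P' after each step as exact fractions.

step 0: x' = [3, -2, 0], P' = [4289/246 -297/41 -422/123; -297/41 721/41 -1122/41; -422/123 -1122/41 7198/123]
step 1: x' = [7, -3, -2], P' = [26886481/363485 -7239467/363485 -2512160/72697; -7239467/363485 2540424/363485 454082/72697; -2512160/72697 454082/72697 1662578/72697]

step 0: x̄ = F·x = [3, -2, 0]
step 0: P̄ = F·P·Fᵀ + Q = [75 -74 -46; -74 95 22; -46 22 90]
step 0: y = z − H·x̄ = [0]
step 0: S = H·P̄·Hᵀ + R = [246]
step 0: K = P̄·Hᵀ·S⁻¹ = [119/246; -23/41; -44/123]
step 0: x' = x̄ + K·y = [3, -2, 0]
step 0: P' = (I − K·H)·P̄ = [4289/246 -297/41 -422/123; -297/41 721/41 -1122/41; -422/123 -1122/41 7198/123]
step 1: x̄ = F·x = [7, -3, -2]
step 1: P̄ = F·P·Fᵀ + Q = [82811/246 -52033/246 -65999/123; -52033/246 36101/246 45811/123; -65999/123 45811/123 120832/123]
step 1: y = z − H·x̄ = [0]
step 1: S = H·P̄·Hᵀ + R = [363485/246]
step 1: K = P̄·Hᵀ·S⁻¹ = [153253/363485; -111791/363485; -58582/72697]
step 1: x' = x̄ + K·y = [7, -3, -2]
step 1: P' = (I − K·H)·P̄ = [26886481/363485 -7239467/363485 -2512160/72697; -7239467/363485 2540424/363485 454082/72697; -2512160/72697 454082/72697 1662578/72697]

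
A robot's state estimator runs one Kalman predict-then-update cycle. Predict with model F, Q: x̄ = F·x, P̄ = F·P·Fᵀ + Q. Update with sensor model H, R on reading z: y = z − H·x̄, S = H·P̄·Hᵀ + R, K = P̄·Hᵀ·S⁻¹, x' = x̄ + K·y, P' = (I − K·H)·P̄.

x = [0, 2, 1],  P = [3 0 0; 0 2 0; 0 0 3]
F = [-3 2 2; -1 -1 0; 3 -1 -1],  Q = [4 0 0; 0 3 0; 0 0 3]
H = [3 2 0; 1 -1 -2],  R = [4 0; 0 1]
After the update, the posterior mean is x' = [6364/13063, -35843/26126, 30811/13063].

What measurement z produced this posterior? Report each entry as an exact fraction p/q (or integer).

x̄ = F·x = [6, -2, -3]
P̄ = F·P·Fᵀ + Q = [51 5 -37; 5 8 -7; -37 -7 35]
S = H·P̄·Hᵀ + R = [555 382; 382 310]
K = P̄·Hᵀ·S⁻¹ = [2345/13063 2167/13063; 2704/13063 -5737/26126; -275/13063 -3875/13063]
x' − x̄ = [-72014/13063, 16409/26126, 70000/13063] = K·y
y = (KᵀK)⁻¹·Kᵀ·(x' − x̄) = [-15, -17]
z = y + H·x̄ = [-15, -17] + [14, 14] = [-1, -3]

z = [-1, -3]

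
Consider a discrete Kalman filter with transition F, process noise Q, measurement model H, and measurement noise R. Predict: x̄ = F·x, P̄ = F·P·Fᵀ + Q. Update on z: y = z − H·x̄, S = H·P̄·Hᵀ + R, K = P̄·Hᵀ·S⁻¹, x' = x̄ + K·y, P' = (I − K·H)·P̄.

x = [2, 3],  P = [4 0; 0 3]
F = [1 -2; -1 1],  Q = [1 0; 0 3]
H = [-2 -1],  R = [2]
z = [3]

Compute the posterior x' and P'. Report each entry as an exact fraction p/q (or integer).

x' = [-8/5, 0]
P' = [13/5 -4; -4 15/2]

x̄ = F·x = [-4, 1]
P̄ = F·P·Fᵀ + Q = [17 -10; -10 10]
y = z − H·x̄ = [-4]
S = H·P̄·Hᵀ + R = [40]
K = P̄·Hᵀ·S⁻¹ = [-3/5; 1/4]
x' = x̄ + K·y = [-8/5, 0]
P' = (I − K·H)·P̄ = [13/5 -4; -4 15/2]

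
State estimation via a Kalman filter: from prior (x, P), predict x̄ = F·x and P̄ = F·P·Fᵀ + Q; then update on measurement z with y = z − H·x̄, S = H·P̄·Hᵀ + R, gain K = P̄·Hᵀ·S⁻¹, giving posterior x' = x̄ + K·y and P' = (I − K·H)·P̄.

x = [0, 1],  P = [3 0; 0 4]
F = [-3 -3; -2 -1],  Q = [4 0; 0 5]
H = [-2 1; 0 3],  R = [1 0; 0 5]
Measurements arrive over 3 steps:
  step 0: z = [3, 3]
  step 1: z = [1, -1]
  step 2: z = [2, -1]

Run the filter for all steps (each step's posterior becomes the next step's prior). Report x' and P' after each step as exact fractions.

step 0: x' = [-19789/19291, 17981/19291], P' = [7433/19291 5220/19291; 5220/19291 10245/19291]
step 1: x' = [-46992208/75482511, -18029827/75482511], P' = [28494352/75482511 19785295/75482511; 19785295/75482511 39134020/75482511]
step 2: x' = [-103545600218/96492889503, -23455450316/96492889503], P' = [36406047896/96492889503 25273712135/96492889503; 25273712135/96492889503 50008746785/96492889503]

step 0: x̄ = F·x = [-3, -1]
step 0: P̄ = F·P·Fᵀ + Q = [67 30; 30 21]
step 0: y = z − H·x̄ = [-2, 6]
step 0: S = H·P̄·Hᵀ + R = [170 -117; -117 194]
step 0: K = P̄·Hᵀ·S⁻¹ = [-9646/19291 3132/19291; -195/19291 6147/19291]
step 0: x' = x̄ + K·y = [-19789/19291, 17981/19291]
step 0: P' = (I − K·H)·P̄ = [7433/19291 5220/19291; 5220/19291 10245/19291]
step 1: x̄ = F·x = [5424/19291, 21597/19291]
step 1: P̄ = F·P·Fᵀ + Q = [330226/19291 122313/19291; 122313/19291 157312/19291]
step 1: y = z − H·x̄ = [8542/19291, -84082/19291]
step 1: S = H·P̄·Hᵀ + R = [1008255/19291 -261942/19291; -261942/19291 1512263/19291]
step 1: K = P̄·Hᵀ·S⁻¹ = [-37203409/75482511 3957059/25160837; -436570/75482511 7826804/25160837]
step 1: x' = x̄ + K·y = [-46992208/75482511, -18029827/75482511]
step 1: P' = (I − K·H)·P̄ = [28494352/75482511 19785295/75482511; 19785295/75482511 39134020/75482511]
step 2: x̄ = F·x = [5001695/1935449, 37338081/25160837]
step 2: P̄ = F·P·Fᵀ + Q = [32480018/1935449 11959893/1935449; 11959893/1935449 203221721/25160837]
step 2: y = z − H·x̄ = [143027663/25160837, -137175080/25160837]
step 2: S = H·P̄·Hᵀ + R = [1295429058/25160837 -323206491/25160837; -323206491/25160837 1954799674/25160837]
step 2: K = P̄·Hᵀ·S⁻¹ = [-47538383657/96492889503 5054742427/32164296501; -538677485/96492889503 10001749357/32164296501]
step 2: x' = x̄ + K·y = [-103545600218/96492889503, -23455450316/96492889503]
step 2: P' = (I − K·H)·P̄ = [36406047896/96492889503 25273712135/96492889503; 25273712135/96492889503 50008746785/96492889503]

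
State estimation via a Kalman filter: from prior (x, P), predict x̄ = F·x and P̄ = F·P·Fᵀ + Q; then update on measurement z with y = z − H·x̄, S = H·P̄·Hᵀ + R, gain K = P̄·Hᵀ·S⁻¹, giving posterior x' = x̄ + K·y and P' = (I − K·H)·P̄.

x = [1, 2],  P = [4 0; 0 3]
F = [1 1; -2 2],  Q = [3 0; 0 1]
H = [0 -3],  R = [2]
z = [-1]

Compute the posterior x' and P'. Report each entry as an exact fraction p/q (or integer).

x' = [819/263, 91/263]
P' = [2594/263 -4/263; -4/263 58/263]

x̄ = F·x = [3, 2]
P̄ = F·P·Fᵀ + Q = [10 -2; -2 29]
y = z − H·x̄ = [5]
S = H·P̄·Hᵀ + R = [263]
K = P̄·Hᵀ·S⁻¹ = [6/263; -87/263]
x' = x̄ + K·y = [819/263, 91/263]
P' = (I − K·H)·P̄ = [2594/263 -4/263; -4/263 58/263]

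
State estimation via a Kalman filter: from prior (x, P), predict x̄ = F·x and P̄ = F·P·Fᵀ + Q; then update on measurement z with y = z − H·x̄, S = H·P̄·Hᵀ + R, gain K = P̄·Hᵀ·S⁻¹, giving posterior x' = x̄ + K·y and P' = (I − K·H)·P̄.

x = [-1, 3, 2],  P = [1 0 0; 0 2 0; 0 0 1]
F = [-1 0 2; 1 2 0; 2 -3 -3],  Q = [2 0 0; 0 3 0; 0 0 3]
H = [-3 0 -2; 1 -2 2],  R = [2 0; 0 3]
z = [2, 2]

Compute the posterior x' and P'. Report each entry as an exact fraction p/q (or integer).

x' = [11366/6509, -19954/6509, -22041/6509]
P' = [24538/6509 -20190/6509 -34604/6509; -20190/6509 23079/6509 30882/6509; -34604/6509 30882/6509 51610/6509]

x̄ = F·x = [5, 5, -17]
P̄ = F·P·Fᵀ + Q = [7 -1 -8; -1 12 -10; -8 -10 34]
y = z − H·x̄ = [-17, 41]
S = H·P̄·Hᵀ + R = [105 -139; -139 246]
K = P̄·Hᵀ·S⁻¹ = [-2203/6509 -1430/6509; -597/6509 -1528/6509; 296/6509 2284/6509]
x' = x̄ + K·y = [11366/6509, -19954/6509, -22041/6509]
P' = (I − K·H)·P̄ = [24538/6509 -20190/6509 -34604/6509; -20190/6509 23079/6509 30882/6509; -34604/6509 30882/6509 51610/6509]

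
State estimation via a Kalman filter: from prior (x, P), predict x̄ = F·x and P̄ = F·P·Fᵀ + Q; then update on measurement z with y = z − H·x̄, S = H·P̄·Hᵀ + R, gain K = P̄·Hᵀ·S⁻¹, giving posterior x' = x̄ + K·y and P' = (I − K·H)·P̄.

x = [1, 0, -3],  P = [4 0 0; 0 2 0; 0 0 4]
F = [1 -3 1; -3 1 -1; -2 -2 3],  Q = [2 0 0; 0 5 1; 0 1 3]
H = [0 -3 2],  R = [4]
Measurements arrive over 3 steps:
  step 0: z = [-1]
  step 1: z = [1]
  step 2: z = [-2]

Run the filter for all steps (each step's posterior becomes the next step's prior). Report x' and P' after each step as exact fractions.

step 0: x' = [916/571, -2583/571, -4202/571], P' = [6384/571 -508/571 -566/571; -508/571 11708/571 17316/571; -566/571 17316/571 26172/571]
step 1: x' = [3358763/684007, -5173629/684007, -7449896/684007], P' = [35312314/684007 -34301372/684007 -51596370/684007; -34301372/684007 42016788/684007 62747728/684007; -51596370/684007 62747728/684007 94387134/684007]
step 2: x' = [4311591738/471713671, -352539818/42883061, -7962124/594847], P' = [107991131166/471713671 -11216022248/42883061 -233858580/594847; -11216022248/42883061 13444645060/42883061 25449812/54077; -233858580/594847 25449812/54077 420819852/594847]

step 0: x̄ = F·x = [-2, 0, -11]
step 0: P̄ = F·P·Fᵀ + Q = [28 -22 16; -22 47 9; 16 9 63]
step 0: y = z − H·x̄ = [21]
step 0: S = H·P̄·Hᵀ + R = [571]
step 0: K = P̄·Hᵀ·S⁻¹ = [98/571; -123/571; 99/571]
step 0: x' = x̄ + K·y = [916/571, -2583/571, -4202/571]
step 0: P' = (I − K·H)·P̄ = [6384/571 -508/571 -566/571; -508/571 11708/571 17316/571; -566/571 17316/571 26172/571]
step 1: x̄ = F·x = [4463/571, -1129/571, -9272/571]
step 1: P̄ = F·P·Fᵀ + Q = [37090/571 -14000/571 -57078/571; -14000/571 63211/571 25453/571; -57078/571 25453/571 104565/571]
step 1: y = z − H·x̄ = [15728/571]
step 1: S = H·P̄·Hᵀ + R = [684007/571]
step 1: K = P̄·Hᵀ·S⁻¹ = [-72156/684007; -138727/684007; 132771/684007]
step 1: x' = x̄ + K·y = [3358763/684007, -5173629/684007, -7449896/684007]
step 1: P' = (I − K·H)·P̄ = [35312314/684007 -34301372/684007 -51596370/684007; -34301372/684007 42016788/684007 62747728/684007; -51596370/684007 62747728/684007 94387134/684007]
step 2: x̄ = F·x = [11429754/684007, -7800022/684007, -18719956/684007]
step 2: P̄ = F·P·Fᵀ + Q = [235347678/684007 -212011768/684007 -414389364/684007; -212011768/684007 228369339/684007 383070655/684007; -414389364/684007 383070655/684007 752625363/684007]
step 2: y = z − H·x̄ = [12671832/684007]
step 2: S = H·P̄·Hᵀ + R = [471713671/684007]
step 2: K = P̄·Hᵀ·S⁻¹ = [-192743424/471713671; 7366663/42883061; 448977/594847]
step 2: x' = x̄ + K·y = [4311591738/471713671, -352539818/42883061, -7962124/594847]
step 2: P' = (I − K·H)·P̄ = [107991131166/471713671 -11216022248/42883061 -233858580/594847; -11216022248/42883061 13444645060/42883061 25449812/54077; -233858580/594847 25449812/54077 420819852/594847]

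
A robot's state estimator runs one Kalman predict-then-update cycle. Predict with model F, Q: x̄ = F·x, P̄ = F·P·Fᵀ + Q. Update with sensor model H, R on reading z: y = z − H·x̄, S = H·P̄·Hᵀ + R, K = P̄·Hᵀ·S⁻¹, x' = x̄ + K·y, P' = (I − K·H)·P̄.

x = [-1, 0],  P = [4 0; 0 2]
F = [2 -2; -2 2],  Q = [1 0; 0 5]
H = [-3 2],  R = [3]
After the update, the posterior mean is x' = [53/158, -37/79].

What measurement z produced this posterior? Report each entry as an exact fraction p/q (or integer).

x̄ = F·x = [-2, 2]
P̄ = F·P·Fᵀ + Q = [25 -24; -24 29]
S = H·P̄·Hᵀ + R = [632]
K = P̄·Hᵀ·S⁻¹ = [-123/632; 65/316]
x' − x̄ = [369/158, -195/79] = K·y
y = (KᵀK)⁻¹·Kᵀ·(x' − x̄) = [-12]
z = y + H·x̄ = [-12] + [10] = [-2]

z = [-2]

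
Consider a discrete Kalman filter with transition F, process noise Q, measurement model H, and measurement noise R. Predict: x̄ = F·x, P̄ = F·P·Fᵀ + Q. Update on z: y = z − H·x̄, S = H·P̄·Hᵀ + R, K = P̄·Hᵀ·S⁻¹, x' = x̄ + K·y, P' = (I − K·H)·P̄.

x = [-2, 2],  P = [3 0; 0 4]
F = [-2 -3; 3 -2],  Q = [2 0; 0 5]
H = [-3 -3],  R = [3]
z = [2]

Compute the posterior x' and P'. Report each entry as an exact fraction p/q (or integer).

x̄ = F·x = [-2, -10]
P̄ = F·P·Fᵀ + Q = [50 6; 6 48]
y = z − H·x̄ = [-34]
S = H·P̄·Hᵀ + R = [993]
K = P̄·Hᵀ·S⁻¹ = [-56/331; -54/331]
x' = x̄ + K·y = [1242/331, -1474/331]
P' = (I − K·H)·P̄ = [7142/331 -7086/331; -7086/331 7140/331]

x' = [1242/331, -1474/331]
P' = [7142/331 -7086/331; -7086/331 7140/331]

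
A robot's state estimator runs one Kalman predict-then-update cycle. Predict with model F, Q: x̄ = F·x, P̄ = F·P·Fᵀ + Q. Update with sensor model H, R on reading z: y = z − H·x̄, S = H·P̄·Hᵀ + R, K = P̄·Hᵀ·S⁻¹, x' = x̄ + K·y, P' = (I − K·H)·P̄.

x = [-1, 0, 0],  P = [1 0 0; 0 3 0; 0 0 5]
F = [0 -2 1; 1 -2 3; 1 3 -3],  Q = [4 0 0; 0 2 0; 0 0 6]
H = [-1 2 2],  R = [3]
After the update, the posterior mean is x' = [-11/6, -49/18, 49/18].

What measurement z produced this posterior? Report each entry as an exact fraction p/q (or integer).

z = [2]

x̄ = F·x = [0, -1, -1]
P̄ = F·P·Fᵀ + Q = [21 27 -33; 27 60 -62; -33 -62 79]
S = H·P̄·Hᵀ + R = [108]
K = P̄·Hᵀ·S⁻¹ = [-11/36; -31/108; 67/108]
x' − x̄ = [-11/6, -31/18, 67/18] = K·y
y = (KᵀK)⁻¹·Kᵀ·(x' − x̄) = [6]
z = y + H·x̄ = [6] + [-4] = [2]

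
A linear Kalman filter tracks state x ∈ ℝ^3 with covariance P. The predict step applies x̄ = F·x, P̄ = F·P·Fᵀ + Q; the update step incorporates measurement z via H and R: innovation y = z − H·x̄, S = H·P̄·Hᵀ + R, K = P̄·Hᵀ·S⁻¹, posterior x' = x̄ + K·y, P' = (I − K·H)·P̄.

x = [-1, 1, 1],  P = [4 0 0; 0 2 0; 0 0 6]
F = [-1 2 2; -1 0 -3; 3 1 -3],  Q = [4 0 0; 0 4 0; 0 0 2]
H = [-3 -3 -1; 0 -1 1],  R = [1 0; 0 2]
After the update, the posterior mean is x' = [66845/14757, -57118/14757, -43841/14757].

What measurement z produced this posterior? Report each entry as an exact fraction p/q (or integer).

x̄ = F·x = [5, -2, -5]
P̄ = F·P·Fᵀ + Q = [40 -32 -44; -32 62 42; -44 42 94]
S = H·P̄·Hᵀ + R = [425 44; 44 74]
K = P̄·Hᵀ·S⁻¹ = [1004/14757 -2990/14757; -4444/14757 -1346/14757; -4400/14757 12986/14757]
x' − x̄ = [-6940/14757, -27604/14757, 29944/14757] = K·y
y = (KᵀK)⁻¹·Kᵀ·(x' − x̄) = [5, 4]
z = y + H·x̄ = [5, 4] + [-4, -3] = [1, 1]

z = [1, 1]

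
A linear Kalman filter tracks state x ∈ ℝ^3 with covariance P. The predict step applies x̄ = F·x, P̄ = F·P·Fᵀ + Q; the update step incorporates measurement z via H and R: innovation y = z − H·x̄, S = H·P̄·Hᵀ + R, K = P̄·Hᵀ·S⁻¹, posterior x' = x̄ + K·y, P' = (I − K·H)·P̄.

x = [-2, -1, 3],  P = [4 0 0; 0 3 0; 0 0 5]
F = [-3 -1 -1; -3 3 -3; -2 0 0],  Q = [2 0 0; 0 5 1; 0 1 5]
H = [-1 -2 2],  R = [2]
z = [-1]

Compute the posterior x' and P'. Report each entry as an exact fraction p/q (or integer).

x' = [1609/228, 485/228, 296/57]
P' = [3563/114 319/114 1040/57; 319/114 1001/114 553/57; 1040/57 553/57 1069/57]

x̄ = F·x = [4, -6, 4]
P̄ = F·P·Fᵀ + Q = [46 42 24; 42 113 25; 24 25 21]
y = z − H·x̄ = [-17]
S = H·P̄·Hᵀ + R = [456]
K = P̄·Hᵀ·S⁻¹ = [-41/228; -109/228; -4/57]
x' = x̄ + K·y = [1609/228, 485/228, 296/57]
P' = (I − K·H)·P̄ = [3563/114 319/114 1040/57; 319/114 1001/114 553/57; 1040/57 553/57 1069/57]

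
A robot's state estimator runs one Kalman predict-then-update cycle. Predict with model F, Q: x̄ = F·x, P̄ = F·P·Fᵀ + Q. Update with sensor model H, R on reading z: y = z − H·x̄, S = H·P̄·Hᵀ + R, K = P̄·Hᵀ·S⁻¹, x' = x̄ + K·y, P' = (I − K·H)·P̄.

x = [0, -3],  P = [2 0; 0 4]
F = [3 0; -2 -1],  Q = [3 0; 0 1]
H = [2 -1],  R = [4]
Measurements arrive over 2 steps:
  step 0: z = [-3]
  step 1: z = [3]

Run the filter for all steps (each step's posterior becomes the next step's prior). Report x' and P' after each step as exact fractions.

step 0: x̄ = F·x = [0, 3]
step 0: P̄ = F·P·Fᵀ + Q = [21 -12; -12 13]
step 0: y = z − H·x̄ = [0]
step 0: S = H·P̄·Hᵀ + R = [149]
step 0: K = P̄·Hᵀ·S⁻¹ = [54/149; -37/149]
step 0: x' = x̄ + K·y = [0, 3]
step 0: P' = (I − K·H)·P̄ = [213/149 210/149; 210/149 568/149]
step 1: x̄ = F·x = [0, -3]
step 1: P̄ = F·P·Fᵀ + Q = [2364/149 -1908/149; -1908/149 2409/149]
step 1: y = z − H·x̄ = [0]
step 1: S = H·P̄·Hᵀ + R = [20093/149]
step 1: K = P̄·Hᵀ·S⁻¹ = [6636/20093; -6225/20093]
step 1: x' = x̄ + K·y = [0, -3]
step 1: P' = (I − K·H)·P̄ = [23244/20093 19944/20093; 19944/20093 64788/20093]

step 0: x' = [0, 3], P' = [213/149 210/149; 210/149 568/149]
step 1: x' = [0, -3], P' = [23244/20093 19944/20093; 19944/20093 64788/20093]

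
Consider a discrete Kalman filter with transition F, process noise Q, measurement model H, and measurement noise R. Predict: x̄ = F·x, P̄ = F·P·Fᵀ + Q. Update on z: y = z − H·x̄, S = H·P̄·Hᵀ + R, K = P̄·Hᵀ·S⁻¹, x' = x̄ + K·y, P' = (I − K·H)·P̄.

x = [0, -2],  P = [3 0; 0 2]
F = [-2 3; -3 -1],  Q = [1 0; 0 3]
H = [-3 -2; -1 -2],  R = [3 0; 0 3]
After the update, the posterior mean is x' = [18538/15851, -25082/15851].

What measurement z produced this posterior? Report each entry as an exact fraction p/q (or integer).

x̄ = F·x = [-6, 2]
P̄ = F·P·Fᵀ + Q = [31 12; 12 32]
S = H·P̄·Hᵀ + R = [554 317; 317 210]
K = P̄·Hᵀ·S⁻¹ = [-7135/15851 6619/15851; 3092/15851 -10404/15851]
x' − x̄ = [113644/15851, -56784/15851] = K·y
y = (KᵀK)⁻¹·Kᵀ·(x' − x̄) = [-15, 1]
z = y + H·x̄ = [-15, 1] + [14, 2] = [-1, 3]

z = [-1, 3]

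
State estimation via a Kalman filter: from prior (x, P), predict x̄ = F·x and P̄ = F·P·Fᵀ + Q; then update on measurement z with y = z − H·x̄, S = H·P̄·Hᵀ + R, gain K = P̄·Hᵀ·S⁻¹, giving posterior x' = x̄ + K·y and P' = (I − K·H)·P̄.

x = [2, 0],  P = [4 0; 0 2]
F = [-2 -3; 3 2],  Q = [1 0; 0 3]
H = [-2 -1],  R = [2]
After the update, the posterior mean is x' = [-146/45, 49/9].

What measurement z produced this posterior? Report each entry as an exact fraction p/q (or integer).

z = [1]

x̄ = F·x = [-4, 6]
P̄ = F·P·Fᵀ + Q = [35 -36; -36 47]
S = H·P̄·Hᵀ + R = [45]
K = P̄·Hᵀ·S⁻¹ = [-34/45; 5/9]
x' − x̄ = [34/45, -5/9] = K·y
y = (KᵀK)⁻¹·Kᵀ·(x' − x̄) = [-1]
z = y + H·x̄ = [-1] + [2] = [1]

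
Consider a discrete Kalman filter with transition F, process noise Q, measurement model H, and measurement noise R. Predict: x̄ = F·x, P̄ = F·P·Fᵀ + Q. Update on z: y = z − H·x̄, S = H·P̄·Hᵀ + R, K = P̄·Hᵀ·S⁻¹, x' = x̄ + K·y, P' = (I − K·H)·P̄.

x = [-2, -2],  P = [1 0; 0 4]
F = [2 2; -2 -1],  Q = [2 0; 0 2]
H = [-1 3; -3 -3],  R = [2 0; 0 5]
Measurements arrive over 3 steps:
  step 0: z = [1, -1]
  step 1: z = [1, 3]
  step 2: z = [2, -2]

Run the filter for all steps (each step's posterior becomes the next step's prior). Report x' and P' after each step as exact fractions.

step 0: x̄ = F·x = [-8, 6]
step 0: P̄ = F·P·Fᵀ + Q = [22 -12; -12 10]
step 0: y = z − H·x̄ = [-25, -7]
step 0: S = H·P̄·Hᵀ + R = [186 48; 48 77]
step 0: K = P̄·Hᵀ·S⁻¹ = [-1513/6009 -466/2003; 491/2003 -150/2003]
step 0: x' = x̄ + K·y = [-461/6009, 793/2003]
step 0: P' = (I − K·H)·P̄ = [2504/6009 -58/2003; -58/2003 308/2003]
step 1: x̄ = F·x = [3836/6009, -1457/6009]
step 1: P̄ = F·P·Fᵀ + Q = [24338/6009 -10820/6009; -10820/6009 22262/6009]
step 1: y = z − H·x̄ = [14216/6009, 8388/2003]
step 1: S = H·P̄·Hᵀ + R = [301634/6009 -20808/2003; -20808/2003 84895/2003]
step 1: K = P̄·Hᵀ·S⁻¹ = [-1414307/6067973 -1312866/6067973; 24853/102847 -7770/102847]
step 1: x' = x̄ + K·y = [-4970212/6067973, 1321/102847]
step 1: P' = (I − K·H)·P̄ = [2348236/6067973 -2714/102847; -2714/102847 15664/102847]
step 2: x̄ = F·x = [-9784546/6067973, 9862485/6067973]
step 2: P̄ = F·P·Fᵀ + Q = [23944586/6067973 -10280540/6067973; -10280540/6067973 21812562/6067973]
step 2: y = z − H·x̄ = [-27236055/6067973, -201731/102847]
step 2: S = H·P̄·Hᵀ + R = [294076830/6067973 -1064340/102847; -1064340/102847 4357703/102847]
step 2: K = P̄·Hᵀ·S⁻¹ = [-1372775027/5905194735 -85120110/393679649; 129555007/536835885 -2706258/35789059]
step 2: x' = x̄ + K·y = [-57064805/393679649, 24710306/35789059]
step 2: P' = (I − K·H)·P̄ = [2282389576/5905194735 -14035166/536835885; -14035166/536835885 81691616/536835885]

step 0: x' = [-461/6009, 793/2003], P' = [2504/6009 -58/2003; -58/2003 308/2003]
step 1: x' = [-4970212/6067973, 1321/102847], P' = [2348236/6067973 -2714/102847; -2714/102847 15664/102847]
step 2: x' = [-57064805/393679649, 24710306/35789059], P' = [2282389576/5905194735 -14035166/536835885; -14035166/536835885 81691616/536835885]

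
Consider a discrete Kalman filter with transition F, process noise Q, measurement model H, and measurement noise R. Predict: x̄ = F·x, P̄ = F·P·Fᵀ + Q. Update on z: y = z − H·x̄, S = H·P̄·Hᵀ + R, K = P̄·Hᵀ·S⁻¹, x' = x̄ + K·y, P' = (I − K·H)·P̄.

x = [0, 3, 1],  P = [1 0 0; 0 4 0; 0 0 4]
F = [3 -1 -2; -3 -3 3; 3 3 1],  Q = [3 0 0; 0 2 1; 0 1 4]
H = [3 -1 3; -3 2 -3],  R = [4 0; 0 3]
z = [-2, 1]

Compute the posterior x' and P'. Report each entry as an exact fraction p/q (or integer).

x̄ = F·x = [-5, -6, 10]
P̄ = F·P·Fᵀ + Q = [32 -21 -11; -21 83 -32; -11 -32 53]
y = z − H·x̄ = [-23, 28]
S = H·P̄·Hᵀ + R = [972 -1210; -1210 1538]
K = P̄·Hᵀ·S⁻¹ = [1071/15418 -105/7709; 10527/15418 5770/7709; 252/593 125/593]
x' = x̄ + K·y = [-107603/15418, -11509/15418, 3634/593]
P' = (I − K·H)·P̄ = [190681/7709 1827/7709 -14566/593; 1827/7709 38364/7709 1383/593; -14566/593 1383/593 15363/593]

x' = [-107603/15418, -11509/15418, 3634/593]
P' = [190681/7709 1827/7709 -14566/593; 1827/7709 38364/7709 1383/593; -14566/593 1383/593 15363/593]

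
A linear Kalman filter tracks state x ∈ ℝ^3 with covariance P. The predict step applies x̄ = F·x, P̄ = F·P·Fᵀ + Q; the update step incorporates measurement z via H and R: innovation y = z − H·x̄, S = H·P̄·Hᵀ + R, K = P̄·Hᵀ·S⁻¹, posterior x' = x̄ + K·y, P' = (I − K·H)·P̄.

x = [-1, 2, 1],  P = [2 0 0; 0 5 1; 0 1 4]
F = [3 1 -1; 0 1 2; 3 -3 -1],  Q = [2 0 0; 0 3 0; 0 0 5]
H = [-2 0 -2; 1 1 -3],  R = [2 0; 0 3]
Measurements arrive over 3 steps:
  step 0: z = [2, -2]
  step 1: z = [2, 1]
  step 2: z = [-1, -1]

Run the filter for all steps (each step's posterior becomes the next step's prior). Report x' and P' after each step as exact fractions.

step 0: x̄ = F·x = [-2, 4, -10]
step 0: P̄ = F·P·Fᵀ + Q = [27 -2 9; -2 28 -30; 9 -30 78]
step 0: y = z − H·x̄ = [-22, -34]
step 0: S = H·P̄·Hᵀ + R = [494 514; 514 882]
step 0: K = P̄·Hᵀ·S⁻¹ = [-15619/42878 9005/42878; -397/21439 3051/21439; -11199/85756 -18267/85756]
step 0: x' = x̄ + K·y = [-24154/21439, -9244/21439, 2474/21439]
step 0: P' = (I − K·H)·P̄ = [25574/21439 -65360/21439 -35529/42878; -65360/21439 271784/21439 65757/21439; -35529/42878 65757/21439 82257/85756]
step 1: x̄ = F·x = [-84180/21439, -4296/21439, -47204/21439]
step 1: P̄ = F·P·Fᵀ + Q = [593221/85756 -12509/42878 262557/85756; -12509/42878 681386/21439 -3238893/42878; 262557/85756 -3238893/42878 17926361/85756]
step 1: y = z − H·x̄ = [-19990/1949, -31697/21439]
step 1: S = H·P̄·Hᵀ + R = [1735234/1949 2736990/1949; 2736990/1949 50538655/21439]
step 1: K = P̄·Hᵀ·S⁻¹ = [-186324547/543266866 276018684/1358167165; -10607392/271633433 180300733/1358167165; -75201155/543266866 -291072129/1358167165]
step 1: x' = x̄ + K·y = [-963301207/1358167165, 5252981/1358167165, -631785748/1358167165]
step 1: P' = (I − K·H)·P̄ = [3218821373/5432668660 -1986662437/2716334330 -1355575903/5432668660; -1986662437/2716334330 4673337953/1358167165 2092736357/2716334330; -1355575903/5432668660 2092736357/2716334330 2107587453/5432668660]
step 2: x̄ = F·x = [-2252864892/1358167165, -251663703/271633433, -2273876816/1358167165]
step 2: P̄ = F·P·Fᵀ + Q = [9139557422/1358167165 -69489021/271633433 3835318616/1358167165; -69489021/271633433 3008179923/271633433 -5482348469/271633433; 3835318616/1358167165 -5482348469/271633433 82811657213/1358167165]
step 2: y = z − H·x̄ = [-10411650581/1358167165, -4668614206/1358167165]
step 2: S = H·P̄·Hᵀ + R = [401203741798/1358167165 549450477798/1358167165; 549450477798/1358167165 914323525613/1358167165]
step 2: K = P̄·Hᵀ·S⁻¹ = [-8185791394145/23905080983689 4848187998127/23905080983689; -918794893837/23905080983689 3086347661787/23905080983689; -3309587334893/23905080983689 -5122913237026/23905080983689]
step 2: x' = x̄ + K·y = [6433937515203/23905080983689, -25713330474004/23905080983689, 2958371460321/23905080983689]
step 2: P' = (I − K·H)·P̄ = [14151296861795/23905080983689 -17503249270364/23905080983689 -5965505467650/23905080983689; -17503249270364/23905080983689 82028424748328/23905080983689 18422044164201/23905080983689; -5965505467650/23905080983689 18422044164201/23905080983689 9275092802543/23905080983689]

step 0: x' = [-24154/21439, -9244/21439, 2474/21439], P' = [25574/21439 -65360/21439 -35529/42878; -65360/21439 271784/21439 65757/21439; -35529/42878 65757/21439 82257/85756]
step 1: x' = [-963301207/1358167165, 5252981/1358167165, -631785748/1358167165], P' = [3218821373/5432668660 -1986662437/2716334330 -1355575903/5432668660; -1986662437/2716334330 4673337953/1358167165 2092736357/2716334330; -1355575903/5432668660 2092736357/2716334330 2107587453/5432668660]
step 2: x' = [6433937515203/23905080983689, -25713330474004/23905080983689, 2958371460321/23905080983689], P' = [14151296861795/23905080983689 -17503249270364/23905080983689 -5965505467650/23905080983689; -17503249270364/23905080983689 82028424748328/23905080983689 18422044164201/23905080983689; -5965505467650/23905080983689 18422044164201/23905080983689 9275092802543/23905080983689]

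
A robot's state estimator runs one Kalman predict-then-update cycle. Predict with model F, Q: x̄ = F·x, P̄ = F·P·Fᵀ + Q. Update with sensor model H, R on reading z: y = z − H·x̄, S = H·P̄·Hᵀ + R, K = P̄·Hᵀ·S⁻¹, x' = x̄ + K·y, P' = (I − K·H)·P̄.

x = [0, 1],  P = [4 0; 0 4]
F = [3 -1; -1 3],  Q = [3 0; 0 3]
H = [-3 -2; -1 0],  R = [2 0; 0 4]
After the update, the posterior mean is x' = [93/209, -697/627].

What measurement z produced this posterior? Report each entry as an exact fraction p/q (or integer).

z = [1, -1]

x̄ = F·x = [-1, 3]
P̄ = F·P·Fᵀ + Q = [43 -24; -24 43]
S = H·P̄·Hᵀ + R = [273 81; 81 47]
K = P̄·Hᵀ·S⁻¹ = [-54/1045 -863/1045; -1301/3135 1281/1045]
x' − x̄ = [302/209, -2578/627] = K·y
y = (KᵀK)⁻¹·Kᵀ·(x' − x̄) = [4, -2]
z = y + H·x̄ = [4, -2] + [-3, 1] = [1, -1]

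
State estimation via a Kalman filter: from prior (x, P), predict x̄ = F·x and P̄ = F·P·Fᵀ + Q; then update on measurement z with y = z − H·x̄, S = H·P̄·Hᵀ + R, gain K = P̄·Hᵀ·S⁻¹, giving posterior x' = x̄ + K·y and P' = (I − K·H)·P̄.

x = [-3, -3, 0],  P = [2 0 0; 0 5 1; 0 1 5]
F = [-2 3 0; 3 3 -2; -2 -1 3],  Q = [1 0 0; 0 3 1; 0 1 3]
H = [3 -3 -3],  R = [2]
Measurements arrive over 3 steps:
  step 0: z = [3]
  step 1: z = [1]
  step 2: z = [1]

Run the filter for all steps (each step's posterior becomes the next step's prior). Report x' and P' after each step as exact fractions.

step 0: x̄ = F·x = [-3, -18, 9]
step 0: P̄ = F·P·Fᵀ + Q = [54 27 2; 27 74 -45; 2 -45 55]
step 0: y = z − H·x̄ = [-15]
step 0: S = H·P̄·Hᵀ + R = [317]
step 0: K = P̄·Hᵀ·S⁻¹ = [75/317; -6/317; -24/317]
step 0: x' = x̄ + K·y = [-2076/317, -5616/317, 3213/317]
step 0: P' = (I − K·H)·P̄ = [11493/317 9009/317 2434/317; 9009/317 23422/317 -14409/317; 2434/317 -14409/317 16859/317]
step 1: x̄ = F·x = [-12696/317, -29502/317, 19407/317]
step 1: P̄ = F·P·Fᵀ + Q = [148979/317 265057/317 -204615/317; 265057/317 688484/317 -447999/317; -204615/317 -447999/317 315358/317]
step 1: y = z − H·x̄ = [8120/317]
step 1: S = H·P̄·Hᵀ + R = [1224085/317]
step 1: K = P̄·Hᵀ·S⁻¹ = [265611/1224085; 73716/1224085; -215922/1224085]
step 1: x' = x̄ + K·y = [-8444304/244817, -22406550/244817, 13881723/244817]
step 1: P' = (I − K·H)·P̄ = [352724782/1224085 961742957/1224085 -609195249/1224085; 961742957/1224085 2641416052/1224085 -1679722239/1224085; -609195249/1224085 -1679722239/1224085 1070670938/1224085]
step 2: x̄ = F·x = [-50331042/244817, -120316008/244817, 80940327/244817]
step 2: P̄ = F·P·Fᵀ + Q = [13643952197/1224085 6436635417/244817 -21822649513/1224085; 6436635417/244817 15202401319/244817 -10303113574/244817; -21822649513/1224085 -10303113574/244817 34927674127/1224085]
step 2: y = z − H·x̄ = [1947700/14401]
step 2: S = H·P̄·Hᵀ + R = [88063841/14401]
step 2: K = P̄·Hᵀ·S⁻¹ = [115885575/88063841; 271296648/88063841; -184756086/88063841]
step 2: x' = x̄ + K·y = [-41335268022/1497085297, -111979280328/1497085297, 70167057807/1497085297]
step 2: P' = (I − K·H)·P̄ = [4168751126752/7485426485 2247453725697/1497085297 -7075084350983/7485426485; 2247453725697/1497085297 6079441837511/1497085297 -3835062807158/1497085297; -7075084350983/7485426485 -3835062807158/1497085297 12110699196347/7485426485]

step 0: x' = [-2076/317, -5616/317, 3213/317], P' = [11493/317 9009/317 2434/317; 9009/317 23422/317 -14409/317; 2434/317 -14409/317 16859/317]
step 1: x' = [-8444304/244817, -22406550/244817, 13881723/244817], P' = [352724782/1224085 961742957/1224085 -609195249/1224085; 961742957/1224085 2641416052/1224085 -1679722239/1224085; -609195249/1224085 -1679722239/1224085 1070670938/1224085]
step 2: x' = [-41335268022/1497085297, -111979280328/1497085297, 70167057807/1497085297], P' = [4168751126752/7485426485 2247453725697/1497085297 -7075084350983/7485426485; 2247453725697/1497085297 6079441837511/1497085297 -3835062807158/1497085297; -7075084350983/7485426485 -3835062807158/1497085297 12110699196347/7485426485]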